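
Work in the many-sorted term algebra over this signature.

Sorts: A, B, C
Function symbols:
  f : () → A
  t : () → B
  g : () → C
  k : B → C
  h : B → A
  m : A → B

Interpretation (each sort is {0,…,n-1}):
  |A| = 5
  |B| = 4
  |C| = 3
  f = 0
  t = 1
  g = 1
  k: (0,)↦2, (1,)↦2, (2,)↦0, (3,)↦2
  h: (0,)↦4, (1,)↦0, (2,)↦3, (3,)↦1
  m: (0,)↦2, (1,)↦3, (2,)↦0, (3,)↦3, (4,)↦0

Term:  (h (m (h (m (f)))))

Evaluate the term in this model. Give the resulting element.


value = 1

  f = 0
  (m (f)) = m(0,) = 2
  (h (m (f))) = h(2,) = 3
  (m (h (m (f)))) = m(3,) = 3
  (h (m (h (m (f))))) = h(3,) = 1


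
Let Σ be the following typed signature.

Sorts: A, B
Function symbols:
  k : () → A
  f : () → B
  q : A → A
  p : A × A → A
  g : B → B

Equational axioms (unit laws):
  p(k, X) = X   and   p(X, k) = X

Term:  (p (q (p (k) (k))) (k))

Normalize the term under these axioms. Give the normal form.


1. (p (q (p (k) (k))) (k))  →  (q (p (k) (k)))
2. (q (p (k) (k)))  →  (q (k))

normal form = (q (k))


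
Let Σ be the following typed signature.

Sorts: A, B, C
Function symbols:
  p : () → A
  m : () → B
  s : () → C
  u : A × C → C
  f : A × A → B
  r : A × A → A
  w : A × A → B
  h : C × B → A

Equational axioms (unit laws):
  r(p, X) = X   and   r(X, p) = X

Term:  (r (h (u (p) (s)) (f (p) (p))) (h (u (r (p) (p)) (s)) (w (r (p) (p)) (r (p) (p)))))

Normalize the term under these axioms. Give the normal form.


1. (r (h (u (p) (s)) (f (p) (p))) (h (u (r (p) (p)) (s)) (w (r (p) (p)) (r (p) (p)))))  →  (r (h (u (p) (s)) (f (p) (p))) (h (u (p) (s)) (w (r (p) (p)) (r (p) (p)))))
2. (r (h (u (p) (s)) (f (p) (p))) (h (u (p) (s)) (w (r (p) (p)) (r (p) (p)))))  →  (r (h (u (p) (s)) (f (p) (p))) (h (u (p) (s)) (w (p) (r (p) (p)))))
3. (r (h (u (p) (s)) (f (p) (p))) (h (u (p) (s)) (w (p) (r (p) (p)))))  →  (r (h (u (p) (s)) (f (p) (p))) (h (u (p) (s)) (w (p) (p))))

normal form = (r (h (u (p) (s)) (f (p) (p))) (h (u (p) (s)) (w (p) (p))))


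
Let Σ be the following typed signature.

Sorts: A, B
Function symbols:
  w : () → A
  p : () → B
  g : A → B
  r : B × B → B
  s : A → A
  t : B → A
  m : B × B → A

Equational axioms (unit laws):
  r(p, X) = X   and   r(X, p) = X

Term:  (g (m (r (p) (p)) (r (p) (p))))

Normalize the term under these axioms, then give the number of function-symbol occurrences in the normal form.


1. (g (m (r (p) (p)) (r (p) (p))))  →  (g (m (p) (r (p) (p))))
2. (g (m (p) (r (p) (p))))  →  (g (m (p) (p)))
normal form: (g (m (p) (p)))

size = 4


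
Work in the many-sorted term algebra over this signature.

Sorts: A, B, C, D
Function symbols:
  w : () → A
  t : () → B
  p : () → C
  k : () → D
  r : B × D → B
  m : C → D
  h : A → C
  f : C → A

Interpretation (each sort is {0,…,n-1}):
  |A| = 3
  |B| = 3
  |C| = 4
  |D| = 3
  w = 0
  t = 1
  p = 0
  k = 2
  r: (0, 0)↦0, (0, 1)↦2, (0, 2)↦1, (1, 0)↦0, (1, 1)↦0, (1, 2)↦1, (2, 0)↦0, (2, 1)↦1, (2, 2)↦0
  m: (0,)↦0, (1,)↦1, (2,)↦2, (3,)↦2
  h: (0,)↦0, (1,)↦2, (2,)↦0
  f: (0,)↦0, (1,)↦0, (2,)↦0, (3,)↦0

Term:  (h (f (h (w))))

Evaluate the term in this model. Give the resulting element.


  w = 0
  (h (w)) = h(0,) = 0
  (f (h (w))) = f(0,) = 0
  (h (f (h (w)))) = h(0,) = 0

value = 0


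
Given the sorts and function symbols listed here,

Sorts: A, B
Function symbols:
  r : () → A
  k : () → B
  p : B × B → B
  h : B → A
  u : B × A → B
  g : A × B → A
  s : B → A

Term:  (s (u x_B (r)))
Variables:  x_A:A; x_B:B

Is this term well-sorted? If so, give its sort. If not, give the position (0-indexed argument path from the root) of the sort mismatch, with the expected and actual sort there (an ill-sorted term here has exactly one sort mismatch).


well-sorted; sort = A

    x_B : B
    (r) : A
  (u x_B (r)) : B
(s (u x_B (r))) : A


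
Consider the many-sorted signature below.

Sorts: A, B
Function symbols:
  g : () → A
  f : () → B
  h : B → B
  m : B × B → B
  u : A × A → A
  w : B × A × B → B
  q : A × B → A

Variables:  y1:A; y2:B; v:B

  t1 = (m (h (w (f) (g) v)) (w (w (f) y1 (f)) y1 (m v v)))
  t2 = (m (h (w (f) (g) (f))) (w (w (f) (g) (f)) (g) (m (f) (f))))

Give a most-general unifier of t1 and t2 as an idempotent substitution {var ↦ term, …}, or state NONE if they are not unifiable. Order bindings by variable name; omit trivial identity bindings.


{v ↦ (f), y1 ↦ (g)}


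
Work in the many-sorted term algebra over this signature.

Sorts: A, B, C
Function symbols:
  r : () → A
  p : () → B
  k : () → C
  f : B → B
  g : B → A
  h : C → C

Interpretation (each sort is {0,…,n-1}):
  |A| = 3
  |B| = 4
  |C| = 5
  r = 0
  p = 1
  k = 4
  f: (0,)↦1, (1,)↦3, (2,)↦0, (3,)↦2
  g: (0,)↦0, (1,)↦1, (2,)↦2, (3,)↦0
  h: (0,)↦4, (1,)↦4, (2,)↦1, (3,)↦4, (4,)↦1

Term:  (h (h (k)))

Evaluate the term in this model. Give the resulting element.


  k = 4
  (h (k)) = h(4,) = 1
  (h (h (k))) = h(1,) = 4

value = 4


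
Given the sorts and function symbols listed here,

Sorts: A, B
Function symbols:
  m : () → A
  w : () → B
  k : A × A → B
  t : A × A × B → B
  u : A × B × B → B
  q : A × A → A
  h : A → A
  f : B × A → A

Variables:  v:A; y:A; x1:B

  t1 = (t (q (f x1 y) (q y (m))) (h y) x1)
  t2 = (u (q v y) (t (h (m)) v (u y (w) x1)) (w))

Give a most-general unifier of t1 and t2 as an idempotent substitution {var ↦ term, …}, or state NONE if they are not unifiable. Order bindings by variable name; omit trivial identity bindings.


NONE (not unifiable)

head clash or occurs-check failure — not unifiable


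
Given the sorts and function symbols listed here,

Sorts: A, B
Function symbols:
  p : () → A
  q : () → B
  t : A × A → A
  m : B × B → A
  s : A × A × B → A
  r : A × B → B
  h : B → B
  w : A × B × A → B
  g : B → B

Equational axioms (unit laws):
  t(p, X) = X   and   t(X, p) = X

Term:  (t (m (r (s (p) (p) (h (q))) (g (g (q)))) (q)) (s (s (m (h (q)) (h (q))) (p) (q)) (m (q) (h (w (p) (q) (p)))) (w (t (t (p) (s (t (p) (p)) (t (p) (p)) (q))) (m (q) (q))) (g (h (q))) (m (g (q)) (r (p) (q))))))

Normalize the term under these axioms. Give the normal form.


normal form = (t (m (r (s (p) (p) (h (q))) (g (g (q)))) (q)) (s (s (m (h (q)) (h (q))) (p) (q)) (m (q) (h (w (p) (q) (p)))) (w (t (s (p) (p) (q)) (m (q) (q))) (g (h (q))) (m (g (q)) (r (p) (q))))))

1. (t (m (r (s (p) (p) (h (q))) (g (g (q)))) (q)) (s (s (m (h (q)) (h (q))) (p) (q)) (m (q) (h (w (p) (q) (p)))) (w (t (t (p) (s (t (p) (p)) (t (p) (p)) (q))) (m (q) (q))) (g (h (q))) (m (g (q)) (r (p) (q))))))  →  (t (m (r (s (p) (p) (h (q))) (g (g (q)))) (q)) (s (s (m (h (q)) (h (q))) (p) (q)) (m (q) (h (w (p) (q) (p)))) (w (t (s (t (p) (p)) (t (p) (p)) (q)) (m (q) (q))) (g (h (q))) (m (g (q)) (r (p) (q))))))
2. (t (m (r (s (p) (p) (h (q))) (g (g (q)))) (q)) (s (s (m (h (q)) (h (q))) (p) (q)) (m (q) (h (w (p) (q) (p)))) (w (t (s (t (p) (p)) (t (p) (p)) (q)) (m (q) (q))) (g (h (q))) (m (g (q)) (r (p) (q))))))  →  (t (m (r (s (p) (p) (h (q))) (g (g (q)))) (q)) (s (s (m (h (q)) (h (q))) (p) (q)) (m (q) (h (w (p) (q) (p)))) (w (t (s (p) (t (p) (p)) (q)) (m (q) (q))) (g (h (q))) (m (g (q)) (r (p) (q))))))
3. (t (m (r (s (p) (p) (h (q))) (g (g (q)))) (q)) (s (s (m (h (q)) (h (q))) (p) (q)) (m (q) (h (w (p) (q) (p)))) (w (t (s (p) (t (p) (p)) (q)) (m (q) (q))) (g (h (q))) (m (g (q)) (r (p) (q))))))  →  (t (m (r (s (p) (p) (h (q))) (g (g (q)))) (q)) (s (s (m (h (q)) (h (q))) (p) (q)) (m (q) (h (w (p) (q) (p)))) (w (t (s (p) (p) (q)) (m (q) (q))) (g (h (q))) (m (g (q)) (r (p) (q))))))


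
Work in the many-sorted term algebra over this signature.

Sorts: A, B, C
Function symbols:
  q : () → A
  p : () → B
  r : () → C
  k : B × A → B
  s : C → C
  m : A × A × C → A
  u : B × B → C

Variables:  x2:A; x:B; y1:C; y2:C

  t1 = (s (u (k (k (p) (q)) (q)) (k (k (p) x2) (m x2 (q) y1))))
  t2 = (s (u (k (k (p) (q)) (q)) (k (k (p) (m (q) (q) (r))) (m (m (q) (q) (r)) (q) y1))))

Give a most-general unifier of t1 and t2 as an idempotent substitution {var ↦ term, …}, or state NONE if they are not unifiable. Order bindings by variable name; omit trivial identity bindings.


{x2 ↦ (m (q) (q) (r))}


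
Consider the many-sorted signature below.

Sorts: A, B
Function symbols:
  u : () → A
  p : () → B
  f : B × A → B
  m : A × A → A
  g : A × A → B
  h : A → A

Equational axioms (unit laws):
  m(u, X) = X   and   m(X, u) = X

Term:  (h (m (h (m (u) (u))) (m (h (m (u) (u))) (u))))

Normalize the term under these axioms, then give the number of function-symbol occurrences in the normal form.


size = 6

1. (h (m (h (m (u) (u))) (m (h (m (u) (u))) (u))))  →  (h (m (h (u)) (m (h (m (u) (u))) (u))))
2. (h (m (h (u)) (m (h (m (u) (u))) (u))))  →  (h (m (h (u)) (h (m (u) (u)))))
3. (h (m (h (u)) (h (m (u) (u)))))  →  (h (m (h (u)) (h (u))))
normal form: (h (m (h (u)) (h (u))))


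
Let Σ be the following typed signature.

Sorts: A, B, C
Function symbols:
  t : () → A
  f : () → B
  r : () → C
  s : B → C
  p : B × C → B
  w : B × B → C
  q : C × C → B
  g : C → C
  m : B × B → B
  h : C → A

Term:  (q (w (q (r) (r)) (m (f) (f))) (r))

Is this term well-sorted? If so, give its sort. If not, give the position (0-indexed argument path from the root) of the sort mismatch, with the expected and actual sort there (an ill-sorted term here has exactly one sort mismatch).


well-sorted; sort = B

      (r) : C
      (r) : C
    (q (r) (r)) : B
      (f) : B
      (f) : B
    (m (f) (f)) : B
  (w (q (r) (r)) (m (f) (f))) : C
  (r) : C
(q (w (q (r) (r)) (m (f) (f))) (r)) : B


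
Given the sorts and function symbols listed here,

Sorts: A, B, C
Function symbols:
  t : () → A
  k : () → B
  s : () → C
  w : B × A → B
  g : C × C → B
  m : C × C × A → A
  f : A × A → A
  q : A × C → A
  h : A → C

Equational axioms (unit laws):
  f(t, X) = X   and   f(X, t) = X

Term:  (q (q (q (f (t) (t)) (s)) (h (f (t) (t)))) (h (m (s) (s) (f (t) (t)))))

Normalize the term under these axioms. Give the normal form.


1. (q (q (q (f (t) (t)) (s)) (h (f (t) (t)))) (h (m (s) (s) (f (t) (t)))))  →  (q (q (q (t) (s)) (h (f (t) (t)))) (h (m (s) (s) (f (t) (t)))))
2. (q (q (q (t) (s)) (h (f (t) (t)))) (h (m (s) (s) (f (t) (t)))))  →  (q (q (q (t) (s)) (h (t))) (h (m (s) (s) (f (t) (t)))))
3. (q (q (q (t) (s)) (h (t))) (h (m (s) (s) (f (t) (t)))))  →  (q (q (q (t) (s)) (h (t))) (h (m (s) (s) (t))))

normal form = (q (q (q (t) (s)) (h (t))) (h (m (s) (s) (t))))


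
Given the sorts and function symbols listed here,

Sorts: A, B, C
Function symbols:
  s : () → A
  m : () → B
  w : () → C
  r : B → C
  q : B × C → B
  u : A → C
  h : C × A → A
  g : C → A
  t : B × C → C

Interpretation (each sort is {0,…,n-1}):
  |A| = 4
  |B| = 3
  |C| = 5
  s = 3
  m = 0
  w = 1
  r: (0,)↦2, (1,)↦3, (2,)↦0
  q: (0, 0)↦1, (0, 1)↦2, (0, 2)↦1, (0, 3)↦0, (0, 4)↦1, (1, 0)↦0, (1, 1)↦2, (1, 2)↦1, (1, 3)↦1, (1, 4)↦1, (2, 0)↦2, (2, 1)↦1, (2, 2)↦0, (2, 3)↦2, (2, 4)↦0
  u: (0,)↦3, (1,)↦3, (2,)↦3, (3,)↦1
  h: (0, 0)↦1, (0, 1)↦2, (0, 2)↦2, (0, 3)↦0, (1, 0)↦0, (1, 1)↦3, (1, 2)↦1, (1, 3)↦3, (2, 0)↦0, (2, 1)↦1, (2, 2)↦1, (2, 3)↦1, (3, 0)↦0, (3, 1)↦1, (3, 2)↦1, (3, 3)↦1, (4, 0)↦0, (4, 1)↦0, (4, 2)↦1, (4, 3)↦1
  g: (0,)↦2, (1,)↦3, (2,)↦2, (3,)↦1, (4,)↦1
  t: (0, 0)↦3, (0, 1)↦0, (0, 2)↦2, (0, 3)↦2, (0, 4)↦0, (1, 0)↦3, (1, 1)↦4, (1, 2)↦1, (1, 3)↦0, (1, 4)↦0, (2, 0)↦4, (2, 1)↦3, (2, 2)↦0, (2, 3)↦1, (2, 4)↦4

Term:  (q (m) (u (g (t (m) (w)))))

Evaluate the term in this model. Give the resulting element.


value = 0

  m = 0
  m = 0
  w = 1
  (t (m) (w)) = t(0, 1) = 0
  (g (t (m) (w))) = g(0,) = 2
  (u (g (t (m) (w)))) = u(2,) = 3
  (q (m) (u (g (t (m) (w))))) = q(0, 3) = 0


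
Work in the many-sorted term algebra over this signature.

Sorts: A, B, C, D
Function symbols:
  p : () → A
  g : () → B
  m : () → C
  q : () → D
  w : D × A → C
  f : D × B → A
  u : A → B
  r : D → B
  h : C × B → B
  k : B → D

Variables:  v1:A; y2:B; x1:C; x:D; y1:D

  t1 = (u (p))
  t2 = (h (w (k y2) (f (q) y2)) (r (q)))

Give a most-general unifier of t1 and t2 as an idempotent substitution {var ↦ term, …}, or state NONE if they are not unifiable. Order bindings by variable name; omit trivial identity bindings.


NONE (not unifiable)

head clash or occurs-check failure — not unifiable


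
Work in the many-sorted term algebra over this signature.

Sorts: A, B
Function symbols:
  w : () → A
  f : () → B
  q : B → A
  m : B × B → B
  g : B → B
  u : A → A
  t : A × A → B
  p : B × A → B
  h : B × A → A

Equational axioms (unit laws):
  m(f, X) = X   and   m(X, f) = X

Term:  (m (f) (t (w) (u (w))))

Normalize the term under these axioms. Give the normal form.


normal form = (t (w) (u (w)))

1. (m (f) (t (w) (u (w))))  →  (t (w) (u (w)))


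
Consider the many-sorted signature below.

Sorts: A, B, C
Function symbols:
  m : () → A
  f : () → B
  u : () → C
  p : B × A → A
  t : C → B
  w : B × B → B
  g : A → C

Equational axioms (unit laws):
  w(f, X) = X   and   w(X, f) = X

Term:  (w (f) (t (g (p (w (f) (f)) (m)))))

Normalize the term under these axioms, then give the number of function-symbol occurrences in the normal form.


1. (w (f) (t (g (p (w (f) (f)) (m)))))  →  (t (g (p (w (f) (f)) (m))))
2. (t (g (p (w (f) (f)) (m))))  →  (t (g (p (f) (m))))
normal form: (t (g (p (f) (m))))

size = 5


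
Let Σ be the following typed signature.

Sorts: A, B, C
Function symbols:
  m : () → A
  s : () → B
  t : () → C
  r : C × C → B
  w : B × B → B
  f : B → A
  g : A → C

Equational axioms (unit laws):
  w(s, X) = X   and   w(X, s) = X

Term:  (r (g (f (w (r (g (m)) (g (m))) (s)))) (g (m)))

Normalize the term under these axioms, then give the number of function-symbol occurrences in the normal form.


size = 10

1. (r (g (f (w (r (g (m)) (g (m))) (s)))) (g (m)))  →  (r (g (f (r (g (m)) (g (m))))) (g (m)))
normal form: (r (g (f (r (g (m)) (g (m))))) (g (m)))


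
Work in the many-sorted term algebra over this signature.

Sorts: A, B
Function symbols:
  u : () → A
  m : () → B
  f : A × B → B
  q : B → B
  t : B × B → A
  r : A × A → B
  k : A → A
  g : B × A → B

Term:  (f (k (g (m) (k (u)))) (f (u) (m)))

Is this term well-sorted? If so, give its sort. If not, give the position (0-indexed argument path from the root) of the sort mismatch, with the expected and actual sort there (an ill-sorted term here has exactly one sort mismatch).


ill-sorted at position [0, 0]: expected A, got B

      (m) : B
        (u) : A
      (k (u)) : A
    (g (m) (k (u))) : B
  (k (g (m) (k (u)))) : ✗ arg 0 at [0, 0] has sort B, expected A
    (u) : A
    (m) : B
  (f (u) (m)) : B


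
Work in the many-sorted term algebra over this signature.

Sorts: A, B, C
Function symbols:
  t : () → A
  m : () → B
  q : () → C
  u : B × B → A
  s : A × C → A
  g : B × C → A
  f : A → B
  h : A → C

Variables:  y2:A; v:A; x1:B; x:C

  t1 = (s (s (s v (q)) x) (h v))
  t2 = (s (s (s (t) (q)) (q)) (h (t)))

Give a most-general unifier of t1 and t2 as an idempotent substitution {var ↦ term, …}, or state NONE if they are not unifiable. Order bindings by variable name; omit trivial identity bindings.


{v ↦ (t), x ↦ (q)}


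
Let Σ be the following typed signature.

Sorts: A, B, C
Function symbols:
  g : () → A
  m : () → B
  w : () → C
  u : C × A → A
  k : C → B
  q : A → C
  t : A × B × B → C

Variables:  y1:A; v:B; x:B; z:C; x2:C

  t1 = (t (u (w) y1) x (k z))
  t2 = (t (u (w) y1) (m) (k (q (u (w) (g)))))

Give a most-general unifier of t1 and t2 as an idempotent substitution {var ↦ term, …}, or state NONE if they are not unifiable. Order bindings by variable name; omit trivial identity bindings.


{x ↦ (m), z ↦ (q (u (w) (g)))}


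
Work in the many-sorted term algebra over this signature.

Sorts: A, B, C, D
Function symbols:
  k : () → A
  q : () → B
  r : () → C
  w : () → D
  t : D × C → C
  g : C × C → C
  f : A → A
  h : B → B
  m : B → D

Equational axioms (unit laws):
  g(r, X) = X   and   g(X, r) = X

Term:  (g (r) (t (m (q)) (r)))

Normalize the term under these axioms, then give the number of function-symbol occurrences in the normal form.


size = 4

1. (g (r) (t (m (q)) (r)))  →  (t (m (q)) (r))
normal form: (t (m (q)) (r))


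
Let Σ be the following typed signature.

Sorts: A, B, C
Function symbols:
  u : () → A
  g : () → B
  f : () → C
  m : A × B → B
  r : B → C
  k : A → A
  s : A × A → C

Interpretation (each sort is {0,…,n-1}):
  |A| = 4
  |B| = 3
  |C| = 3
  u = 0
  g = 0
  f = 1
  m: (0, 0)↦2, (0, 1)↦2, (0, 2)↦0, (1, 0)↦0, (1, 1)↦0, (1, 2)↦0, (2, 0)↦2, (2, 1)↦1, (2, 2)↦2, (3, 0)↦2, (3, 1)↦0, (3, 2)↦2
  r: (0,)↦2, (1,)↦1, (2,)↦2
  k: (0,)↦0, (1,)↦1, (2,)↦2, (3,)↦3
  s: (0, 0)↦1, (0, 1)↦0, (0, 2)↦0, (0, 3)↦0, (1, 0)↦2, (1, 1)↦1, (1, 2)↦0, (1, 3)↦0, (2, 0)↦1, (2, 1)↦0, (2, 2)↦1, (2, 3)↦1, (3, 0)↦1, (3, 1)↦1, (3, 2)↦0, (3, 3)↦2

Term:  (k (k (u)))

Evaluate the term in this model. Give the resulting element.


value = 0

  u = 0
  (k (u)) = k(0,) = 0
  (k (k (u))) = k(0,) = 0


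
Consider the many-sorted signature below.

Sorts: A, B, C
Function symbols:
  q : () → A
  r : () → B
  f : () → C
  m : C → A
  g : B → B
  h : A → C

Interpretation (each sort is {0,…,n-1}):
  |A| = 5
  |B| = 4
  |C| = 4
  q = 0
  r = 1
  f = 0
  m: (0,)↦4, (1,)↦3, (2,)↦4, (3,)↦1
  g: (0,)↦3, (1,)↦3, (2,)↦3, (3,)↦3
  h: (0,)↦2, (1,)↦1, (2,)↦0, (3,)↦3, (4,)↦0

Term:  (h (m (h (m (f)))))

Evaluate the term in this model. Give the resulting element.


value = 0

  f = 0
  (m (f)) = m(0,) = 4
  (h (m (f))) = h(4,) = 0
  (m (h (m (f)))) = m(0,) = 4
  (h (m (h (m (f))))) = h(4,) = 0


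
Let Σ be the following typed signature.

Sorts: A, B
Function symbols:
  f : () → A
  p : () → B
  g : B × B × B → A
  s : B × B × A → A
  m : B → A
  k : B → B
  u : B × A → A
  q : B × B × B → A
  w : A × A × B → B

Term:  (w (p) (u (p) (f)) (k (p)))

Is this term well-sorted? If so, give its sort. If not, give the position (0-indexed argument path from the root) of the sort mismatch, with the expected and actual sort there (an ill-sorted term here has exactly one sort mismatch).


ill-sorted at position [0]: expected A, got B

  (p) : B
    (p) : B
    (f) : A
  (u (p) (f)) : A
    (p) : B
  (k (p)) : B
(w (p) (u (p) (f)) (k (p))) : ✗ arg 0 at [0] has sort B, expected A


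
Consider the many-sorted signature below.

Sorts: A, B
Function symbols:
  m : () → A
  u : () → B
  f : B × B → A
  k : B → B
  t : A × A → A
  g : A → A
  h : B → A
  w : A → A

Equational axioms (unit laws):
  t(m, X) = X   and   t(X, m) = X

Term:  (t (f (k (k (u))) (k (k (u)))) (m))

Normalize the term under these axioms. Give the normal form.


1. (t (f (k (k (u))) (k (k (u)))) (m))  →  (f (k (k (u))) (k (k (u))))

normal form = (f (k (k (u))) (k (k (u))))


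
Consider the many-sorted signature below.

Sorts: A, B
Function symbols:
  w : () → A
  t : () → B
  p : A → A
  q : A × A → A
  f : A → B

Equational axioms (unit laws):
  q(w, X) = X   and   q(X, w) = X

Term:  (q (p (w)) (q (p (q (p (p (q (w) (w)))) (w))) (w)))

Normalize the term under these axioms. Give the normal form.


1. (q (p (w)) (q (p (q (p (p (q (w) (w)))) (w))) (w)))  →  (q (p (w)) (p (q (p (p (q (w) (w)))) (w))))
2. (q (p (w)) (p (q (p (p (q (w) (w)))) (w))))  →  (q (p (w)) (p (p (p (q (w) (w))))))
3. (q (p (w)) (p (p (p (q (w) (w))))))  →  (q (p (w)) (p (p (p (w)))))

normal form = (q (p (w)) (p (p (p (w)))))


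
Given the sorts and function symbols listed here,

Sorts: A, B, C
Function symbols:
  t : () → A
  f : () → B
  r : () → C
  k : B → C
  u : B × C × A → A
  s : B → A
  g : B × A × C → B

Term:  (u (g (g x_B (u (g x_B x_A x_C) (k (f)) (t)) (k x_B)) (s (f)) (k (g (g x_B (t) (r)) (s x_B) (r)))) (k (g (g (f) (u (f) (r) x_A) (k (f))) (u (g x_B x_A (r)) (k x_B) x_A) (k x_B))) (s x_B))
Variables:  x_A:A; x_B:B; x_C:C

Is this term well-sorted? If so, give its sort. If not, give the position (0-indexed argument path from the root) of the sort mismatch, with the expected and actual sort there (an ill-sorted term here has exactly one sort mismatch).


well-sorted; sort = A

      x_B : B
          x_B : B
          x_A : A
          x_C : C
        (g x_B x_A x_C) : B
          (f) : B
        (k (f)) : C
        (t) : A
      (u (g x_B x_A x_C) (k (f)) (t)) : A
        x_B : B
      (k x_B) : C
    (g x_B (u (g x_B x_A x_C) (k (f)) (t)) (k x_B)) : B
      (f) : B
    (s (f)) : A
          x_B : B
          (t) : A
          (r) : C
        (g x_B (t) (r)) : B
          x_B : B
        (s x_B) : A
        (r) : C
      (g (g x_B (t) (r)) (s x_B) (r)) : B
    (k (g (g x_B (t) (r)) (s x_B) (r))) : C
  (g (g x_B (u (g x_B x_A x_C) (k (f)) (t)) (k x_B)) (s (f)) (k (g (g x_B (t) (r)) (s x_B) (r)))) : B
        (f) : B
          (f) : B
          (r) : C
          x_A : A
        (u (f) (r) x_A) : A
          (f) : B
        (k (f)) : C
      (g (f) (u (f) (r) x_A) (k (f))) : B
          x_B : B
          x_A : A
          (r) : C
        (g x_B x_A (r)) : B
          x_B : B
        (k x_B) : C
        x_A : A
      (u (g x_B x_A (r)) (k x_B) x_A) : A
        x_B : B
      (k x_B) : C
    (g (g (f) (u (f) (r) x_A) (k (f))) (u (g x_B x_A (r)) (k x_B) x_A) (k x_B)) : B
  (k (g (g (f) (u (f) (r) x_A) (k (f))) (u (g x_B x_A (r)) (k x_B) x_A) (k x_B))) : C
    x_B : B
  (s x_B) : A
(u (g (g x_B (u (g x_B x_A x_C) (k (f)) (t)) (k x_B)) (s (f)) (k (g (g x_B (t) (r)) (s x_B) (r)))) (k (g (g (f) (u (f) (r) x_A) (k (f))) (u (g x_B x_A (r)) (k x_B) x_A) (k x_B))) (s x_B)) : A


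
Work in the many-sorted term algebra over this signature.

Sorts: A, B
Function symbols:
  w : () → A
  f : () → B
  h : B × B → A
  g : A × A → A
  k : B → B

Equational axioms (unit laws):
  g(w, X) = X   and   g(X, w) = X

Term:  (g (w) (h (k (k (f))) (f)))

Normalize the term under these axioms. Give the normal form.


normal form = (h (k (k (f))) (f))

1. (g (w) (h (k (k (f))) (f)))  →  (h (k (k (f))) (f))


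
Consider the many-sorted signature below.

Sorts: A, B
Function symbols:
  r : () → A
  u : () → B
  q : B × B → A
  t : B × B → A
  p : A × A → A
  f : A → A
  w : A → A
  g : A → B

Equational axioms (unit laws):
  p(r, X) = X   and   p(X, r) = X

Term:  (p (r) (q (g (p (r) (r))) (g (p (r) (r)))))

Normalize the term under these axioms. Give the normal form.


1. (p (r) (q (g (p (r) (r))) (g (p (r) (r)))))  →  (q (g (p (r) (r))) (g (p (r) (r))))
2. (q (g (p (r) (r))) (g (p (r) (r))))  →  (q (g (r)) (g (p (r) (r))))
3. (q (g (r)) (g (p (r) (r))))  →  (q (g (r)) (g (r)))

normal form = (q (g (r)) (g (r)))


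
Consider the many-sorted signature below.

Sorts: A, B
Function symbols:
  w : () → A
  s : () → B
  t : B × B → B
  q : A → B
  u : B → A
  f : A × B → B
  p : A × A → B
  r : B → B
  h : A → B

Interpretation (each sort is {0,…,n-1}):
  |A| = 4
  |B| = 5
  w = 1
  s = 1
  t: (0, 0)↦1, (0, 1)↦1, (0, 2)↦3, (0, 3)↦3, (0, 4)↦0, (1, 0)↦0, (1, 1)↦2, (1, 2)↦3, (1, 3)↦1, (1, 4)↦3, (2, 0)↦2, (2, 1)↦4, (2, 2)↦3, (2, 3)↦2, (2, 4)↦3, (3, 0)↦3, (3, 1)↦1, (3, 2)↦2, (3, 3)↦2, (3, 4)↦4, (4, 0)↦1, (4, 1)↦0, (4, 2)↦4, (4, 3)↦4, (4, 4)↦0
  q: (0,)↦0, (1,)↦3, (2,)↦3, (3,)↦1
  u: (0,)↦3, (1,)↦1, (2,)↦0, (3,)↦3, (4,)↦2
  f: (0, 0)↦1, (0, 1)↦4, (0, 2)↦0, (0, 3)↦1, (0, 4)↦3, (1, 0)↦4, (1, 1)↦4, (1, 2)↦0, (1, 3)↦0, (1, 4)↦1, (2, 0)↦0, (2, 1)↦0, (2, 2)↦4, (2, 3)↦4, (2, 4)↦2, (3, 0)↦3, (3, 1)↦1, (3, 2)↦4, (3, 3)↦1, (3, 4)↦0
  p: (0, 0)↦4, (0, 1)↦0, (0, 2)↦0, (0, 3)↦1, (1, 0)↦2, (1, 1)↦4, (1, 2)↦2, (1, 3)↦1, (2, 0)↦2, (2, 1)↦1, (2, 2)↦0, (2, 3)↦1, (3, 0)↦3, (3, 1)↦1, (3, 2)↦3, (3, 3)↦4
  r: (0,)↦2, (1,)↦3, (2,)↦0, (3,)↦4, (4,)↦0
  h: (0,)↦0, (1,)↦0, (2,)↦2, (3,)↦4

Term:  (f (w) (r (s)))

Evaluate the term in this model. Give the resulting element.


value = 0

  w = 1
  s = 1
  (r (s)) = r(1,) = 3
  (f (w) (r (s))) = f(1, 3) = 0


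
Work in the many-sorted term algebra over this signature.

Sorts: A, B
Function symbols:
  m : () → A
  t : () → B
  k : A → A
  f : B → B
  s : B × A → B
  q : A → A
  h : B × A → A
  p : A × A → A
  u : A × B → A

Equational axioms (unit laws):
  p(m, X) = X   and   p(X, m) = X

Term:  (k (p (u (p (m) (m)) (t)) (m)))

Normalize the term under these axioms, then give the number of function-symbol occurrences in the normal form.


size = 4

1. (k (p (u (p (m) (m)) (t)) (m)))  →  (k (u (p (m) (m)) (t)))
2. (k (u (p (m) (m)) (t)))  →  (k (u (m) (t)))
normal form: (k (u (m) (t)))


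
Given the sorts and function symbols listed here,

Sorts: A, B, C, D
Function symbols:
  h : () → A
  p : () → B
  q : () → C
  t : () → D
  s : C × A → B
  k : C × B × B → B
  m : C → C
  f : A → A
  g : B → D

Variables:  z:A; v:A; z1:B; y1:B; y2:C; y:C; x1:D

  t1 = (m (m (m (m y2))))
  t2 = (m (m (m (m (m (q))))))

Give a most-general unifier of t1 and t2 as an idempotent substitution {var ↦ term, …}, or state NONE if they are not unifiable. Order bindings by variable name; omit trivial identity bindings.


{y2 ↦ (m (q))}


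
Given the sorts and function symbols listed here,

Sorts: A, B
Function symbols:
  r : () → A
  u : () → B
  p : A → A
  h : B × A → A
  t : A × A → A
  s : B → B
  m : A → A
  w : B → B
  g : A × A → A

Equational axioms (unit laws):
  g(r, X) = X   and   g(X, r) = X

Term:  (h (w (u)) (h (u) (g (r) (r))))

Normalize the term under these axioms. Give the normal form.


normal form = (h (w (u)) (h (u) (r)))

1. (h (w (u)) (h (u) (g (r) (r))))  →  (h (w (u)) (h (u) (r)))


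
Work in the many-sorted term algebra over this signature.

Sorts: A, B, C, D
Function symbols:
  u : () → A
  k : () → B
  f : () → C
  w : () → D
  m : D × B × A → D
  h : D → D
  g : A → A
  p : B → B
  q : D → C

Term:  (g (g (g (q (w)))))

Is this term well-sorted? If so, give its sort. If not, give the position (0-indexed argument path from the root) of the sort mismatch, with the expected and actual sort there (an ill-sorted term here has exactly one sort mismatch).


ill-sorted at position [0, 0, 0]: expected A, got C

        (w) : D
      (q (w)) : C
    (g (q (w))) : ✗ arg 0 at [0, 0, 0] has sort C, expected A


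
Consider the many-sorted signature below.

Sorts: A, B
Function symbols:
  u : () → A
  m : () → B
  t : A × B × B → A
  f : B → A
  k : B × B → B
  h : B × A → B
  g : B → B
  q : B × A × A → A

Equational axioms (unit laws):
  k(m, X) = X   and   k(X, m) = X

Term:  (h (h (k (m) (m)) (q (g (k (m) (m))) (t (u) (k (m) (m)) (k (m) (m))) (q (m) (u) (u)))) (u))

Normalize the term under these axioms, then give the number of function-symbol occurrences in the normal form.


1. (h (h (k (m) (m)) (q (g (k (m) (m))) (t (u) (k (m) (m)) (k (m) (m))) (q (m) (u) (u)))) (u))  →  (h (h (m) (q (g (k (m) (m))) (t (u) (k (m) (m)) (k (m) (m))) (q (m) (u) (u)))) (u))
2. (h (h (m) (q (g (k (m) (m))) (t (u) (k (m) (m)) (k (m) (m))) (q (m) (u) (u)))) (u))  →  (h (h (m) (q (g (m)) (t (u) (k (m) (m)) (k (m) (m))) (q (m) (u) (u)))) (u))
3. (h (h (m) (q (g (m)) (t (u) (k (m) (m)) (k (m) (m))) (q (m) (u) (u)))) (u))  →  (h (h (m) (q (g (m)) (t (u) (m) (k (m) (m))) (q (m) (u) (u)))) (u))
4. (h (h (m) (q (g (m)) (t (u) (m) (k (m) (m))) (q (m) (u) (u)))) (u))  →  (h (h (m) (q (g (m)) (t (u) (m) (m)) (q (m) (u) (u)))) (u))
normal form: (h (h (m) (q (g (m)) (t (u) (m) (m)) (q (m) (u) (u)))) (u))

size = 15


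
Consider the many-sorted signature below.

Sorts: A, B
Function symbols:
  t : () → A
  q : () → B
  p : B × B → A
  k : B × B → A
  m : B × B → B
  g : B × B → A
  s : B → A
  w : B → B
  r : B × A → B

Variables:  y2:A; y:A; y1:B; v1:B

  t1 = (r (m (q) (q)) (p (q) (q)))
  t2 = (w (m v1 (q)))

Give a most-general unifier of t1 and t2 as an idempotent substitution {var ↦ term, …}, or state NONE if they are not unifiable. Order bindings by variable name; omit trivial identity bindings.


NONE (not unifiable)

head clash or occurs-check failure — not unifiable


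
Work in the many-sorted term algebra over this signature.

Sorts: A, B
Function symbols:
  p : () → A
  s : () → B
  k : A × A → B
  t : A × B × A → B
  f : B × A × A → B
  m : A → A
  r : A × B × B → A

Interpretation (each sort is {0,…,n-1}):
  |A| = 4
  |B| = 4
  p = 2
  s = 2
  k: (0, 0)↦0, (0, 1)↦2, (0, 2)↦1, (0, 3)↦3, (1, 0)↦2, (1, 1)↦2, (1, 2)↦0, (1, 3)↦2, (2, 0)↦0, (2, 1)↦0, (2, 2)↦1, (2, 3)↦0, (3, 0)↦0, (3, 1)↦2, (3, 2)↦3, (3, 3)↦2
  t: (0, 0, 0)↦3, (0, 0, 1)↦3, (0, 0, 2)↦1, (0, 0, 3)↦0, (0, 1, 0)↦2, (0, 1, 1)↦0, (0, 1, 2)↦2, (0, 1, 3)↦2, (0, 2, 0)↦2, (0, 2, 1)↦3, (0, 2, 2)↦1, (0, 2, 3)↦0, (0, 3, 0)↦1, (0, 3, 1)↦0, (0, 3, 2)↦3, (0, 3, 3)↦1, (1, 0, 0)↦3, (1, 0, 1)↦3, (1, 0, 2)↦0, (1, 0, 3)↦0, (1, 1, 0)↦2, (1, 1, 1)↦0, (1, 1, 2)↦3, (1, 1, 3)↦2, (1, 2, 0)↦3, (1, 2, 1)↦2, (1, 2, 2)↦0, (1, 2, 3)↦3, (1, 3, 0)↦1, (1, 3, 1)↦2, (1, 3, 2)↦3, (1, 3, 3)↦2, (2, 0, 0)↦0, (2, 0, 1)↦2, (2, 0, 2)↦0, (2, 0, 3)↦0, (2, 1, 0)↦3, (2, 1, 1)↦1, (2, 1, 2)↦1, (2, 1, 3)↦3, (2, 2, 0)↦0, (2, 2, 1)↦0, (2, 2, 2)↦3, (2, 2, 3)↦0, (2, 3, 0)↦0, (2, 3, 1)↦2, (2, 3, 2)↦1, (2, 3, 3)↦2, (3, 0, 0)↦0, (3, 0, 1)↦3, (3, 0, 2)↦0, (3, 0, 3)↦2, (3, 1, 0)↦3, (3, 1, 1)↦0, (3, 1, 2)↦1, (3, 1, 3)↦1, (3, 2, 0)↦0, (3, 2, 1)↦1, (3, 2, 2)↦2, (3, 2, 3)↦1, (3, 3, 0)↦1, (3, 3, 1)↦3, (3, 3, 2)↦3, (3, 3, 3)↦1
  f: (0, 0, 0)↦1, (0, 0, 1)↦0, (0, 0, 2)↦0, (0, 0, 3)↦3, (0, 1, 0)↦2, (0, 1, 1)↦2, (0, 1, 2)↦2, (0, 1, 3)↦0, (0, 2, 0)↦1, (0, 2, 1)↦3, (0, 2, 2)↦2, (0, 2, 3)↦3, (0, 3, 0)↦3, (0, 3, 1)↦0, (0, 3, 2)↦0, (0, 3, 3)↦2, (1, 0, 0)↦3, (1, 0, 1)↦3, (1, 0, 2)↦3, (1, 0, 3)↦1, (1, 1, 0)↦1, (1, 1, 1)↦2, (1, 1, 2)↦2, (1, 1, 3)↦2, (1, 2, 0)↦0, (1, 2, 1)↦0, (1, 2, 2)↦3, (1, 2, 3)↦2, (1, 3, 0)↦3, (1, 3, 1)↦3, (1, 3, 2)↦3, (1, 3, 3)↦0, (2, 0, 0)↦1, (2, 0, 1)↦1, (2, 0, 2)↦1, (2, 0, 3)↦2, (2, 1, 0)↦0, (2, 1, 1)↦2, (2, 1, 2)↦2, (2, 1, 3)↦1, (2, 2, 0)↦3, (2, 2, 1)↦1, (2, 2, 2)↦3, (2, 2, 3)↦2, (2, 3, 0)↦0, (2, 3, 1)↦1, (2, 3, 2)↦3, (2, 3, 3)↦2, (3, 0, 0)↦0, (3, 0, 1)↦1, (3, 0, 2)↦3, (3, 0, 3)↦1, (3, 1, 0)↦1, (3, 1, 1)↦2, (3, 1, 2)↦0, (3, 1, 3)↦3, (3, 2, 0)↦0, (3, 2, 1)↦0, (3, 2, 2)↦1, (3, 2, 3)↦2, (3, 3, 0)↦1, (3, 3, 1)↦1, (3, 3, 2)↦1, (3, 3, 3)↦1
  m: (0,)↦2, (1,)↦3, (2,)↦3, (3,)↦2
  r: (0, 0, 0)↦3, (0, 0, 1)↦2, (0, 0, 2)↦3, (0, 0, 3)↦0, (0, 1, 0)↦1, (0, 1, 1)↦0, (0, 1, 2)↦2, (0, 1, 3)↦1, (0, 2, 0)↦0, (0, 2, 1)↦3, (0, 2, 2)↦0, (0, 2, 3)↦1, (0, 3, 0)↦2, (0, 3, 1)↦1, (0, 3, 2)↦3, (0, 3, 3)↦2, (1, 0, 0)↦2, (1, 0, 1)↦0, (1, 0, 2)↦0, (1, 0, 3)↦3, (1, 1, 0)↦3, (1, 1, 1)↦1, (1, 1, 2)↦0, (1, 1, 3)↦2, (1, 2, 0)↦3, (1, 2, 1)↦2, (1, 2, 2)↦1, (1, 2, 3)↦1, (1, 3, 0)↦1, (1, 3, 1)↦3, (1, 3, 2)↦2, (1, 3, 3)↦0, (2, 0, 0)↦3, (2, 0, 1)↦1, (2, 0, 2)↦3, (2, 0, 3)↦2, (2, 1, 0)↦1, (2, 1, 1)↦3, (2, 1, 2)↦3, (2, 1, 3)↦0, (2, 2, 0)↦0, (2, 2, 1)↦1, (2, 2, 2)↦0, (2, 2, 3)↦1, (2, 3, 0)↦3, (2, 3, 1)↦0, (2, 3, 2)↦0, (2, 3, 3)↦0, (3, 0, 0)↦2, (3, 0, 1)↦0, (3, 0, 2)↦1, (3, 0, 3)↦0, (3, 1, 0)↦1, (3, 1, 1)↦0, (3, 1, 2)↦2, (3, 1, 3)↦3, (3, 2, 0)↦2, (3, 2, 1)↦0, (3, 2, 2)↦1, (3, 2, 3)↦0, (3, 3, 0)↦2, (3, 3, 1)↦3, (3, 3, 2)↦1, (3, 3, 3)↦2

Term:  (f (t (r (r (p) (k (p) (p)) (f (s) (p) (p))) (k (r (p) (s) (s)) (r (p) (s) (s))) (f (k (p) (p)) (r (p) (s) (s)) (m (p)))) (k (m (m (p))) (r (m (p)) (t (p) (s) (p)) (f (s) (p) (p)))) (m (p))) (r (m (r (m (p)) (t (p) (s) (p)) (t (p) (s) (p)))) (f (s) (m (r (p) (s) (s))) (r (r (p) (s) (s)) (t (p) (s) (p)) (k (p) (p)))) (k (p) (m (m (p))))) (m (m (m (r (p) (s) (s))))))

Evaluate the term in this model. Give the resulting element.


  p = 2
  p = 2
  p = 2
  (k (p) (p)) = k(2, 2) = 1
  s = 2
  p = 2
  p = 2
  (f (s) (p) (p)) = f(2, 2, 2) = 3
  (r (p) (k (p) (p)) (f (s) (p) (p))) = r(2, 1, 3) = 0
  p = 2
  s = 2
  s = 2
  (r (p) (s) (s)) = r(2, 2, 2) = 0
  p = 2
  s = 2
  s = 2
  (r (p) (s) (s)) = r(2, 2, 2) = 0
  (k (r (p) (s) (s)) (r (p) (s) (s))) = k(0, 0) = 0
  p = 2
  p = 2
  (k (p) (p)) = k(2, 2) = 1
  p = 2
  s = 2
  s = 2
  (r (p) (s) (s)) = r(2, 2, 2) = 0
  p = 2
  (m (p)) = m(2,) = 3
  (f (k (p) (p)) (r (p) (s) (s)) (m (p))) = f(1, 0, 3) = 1
  (r (r (p) (k (p) (p)) (f (s) (p) (p))) (k (r (p) (s) (s)) (r (p) (s) (s))) (f (k (p) (p)) (r (p) (s) (s)) (m (p)))) = r(0, 0, 1) = 2
  p = 2
  (m (p)) = m(2,) = 3
  (m (m (p))) = m(3,) = 2
  p = 2
  (m (p)) = m(2,) = 3
  p = 2
  s = 2
  p = 2
  (t (p) (s) (p)) = t(2, 2, 2) = 3
  s = 2
  p = 2
  p = 2
  (f (s) (p) (p)) = f(2, 2, 2) = 3
  (r (m (p)) (t (p) (s) (p)) (f (s) (p) (p))) = r(3, 3, 3) = 2
  (k (m (m (p))) (r (m (p)) (t (p) (s) (p)) (f (s) (p) (p)))) = k(2, 2) = 1
  p = 2
  (m (p)) = m(2,) = 3
  (t (r (r (p) (k (p) (p)) (f (s) (p) (p))) (k (r (p) (s) (s)) (r (p) (s) (s))) (f (k (p) (p)) (r (p) (s) (s)) (m (p)))) (k (m (m (p))) (r (m (p)) (t (p) (s) (p)) (f (s) (p) (p)))) (m (p))) = t(2, 1, 3) = 3
  p = 2
  (m (p)) = m(2,) = 3
  p = 2
  s = 2
  p = 2
  (t (p) (s) (p)) = t(2, 2, 2) = 3
  p = 2
  s = 2
  p = 2
  (t (p) (s) (p)) = t(2, 2, 2) = 3
  (r (m (p)) (t (p) (s) (p)) (t (p) (s) (p))) = r(3, 3, 3) = 2
  (m (r (m (p)) (t (p) (s) (p)) (t (p) (s) (p)))) = m(2,) = 3
  s = 2
  p = 2
  s = 2
  s = 2
  (r (p) (s) (s)) = r(2, 2, 2) = 0
  (m (r (p) (s) (s))) = m(0,) = 2
  p = 2
  s = 2
  s = 2
  (r (p) (s) (s)) = r(2, 2, 2) = 0
  p = 2
  s = 2
  p = 2
  (t (p) (s) (p)) = t(2, 2, 2) = 3
  p = 2
  p = 2
  (k (p) (p)) = k(2, 2) = 1
  (r (r (p) (s) (s)) (t (p) (s) (p)) (k (p) (p))) = r(0, 3, 1) = 1
  (f (s) (m (r (p) (s) (s))) (r (r (p) (s) (s)) (t (p) (s) (p)) (k (p) (p)))) = f(2, 2, 1) = 1
  p = 2
  p = 2
  (m (p)) = m(2,) = 3
  (m (m (p))) = m(3,) = 2
  (k (p) (m (m (p)))) = k(2, 2) = 1
  (r (m (r (m (p)) (t (p) (s) (p)) (t (p) (s) (p)))) (f (s) (m (r (p) (s) (s))) (r (r (p) (s) (s)) (t (p) (s) (p)) (k (p) (p)))) (k (p) (m (m (p))))) = r(3, 1, 1) = 0
  p = 2
  s = 2
  s = 2
  (r (p) (s) (s)) = r(2, 2, 2) = 0
  (m (r (p) (s) (s))) = m(0,) = 2
  (m (m (r (p) (s) (s)))) = m(2,) = 3
  (m (m (m (r (p) (s) (s))))) = m(3,) = 2
  (f (t (r (r (p) (k (p) (p)) (f (s) (p) (p))) (k (r (p) (s) (s)) (r (p) (s) (s))) (f (k (p) (p)) (r (p) (s) (s)) (m (p)))) (k (m (m (p))) (r (m (p)) (t (p) (s) (p)) (f (s) (p) (p)))) (m (p))) (r (m (r (m (p)) (t (p) (s) (p)) (t (p) (s) (p)))) (f (s) (m (r (p) (s) (s))) (r (r (p) (s) (s)) (t (p) (s) (p)) (k (p) (p)))) (k (p) (m (m (p))))) (m (m (m (r (p) (s) (s)))))) = f(3, 0, 2) = 3

value = 3


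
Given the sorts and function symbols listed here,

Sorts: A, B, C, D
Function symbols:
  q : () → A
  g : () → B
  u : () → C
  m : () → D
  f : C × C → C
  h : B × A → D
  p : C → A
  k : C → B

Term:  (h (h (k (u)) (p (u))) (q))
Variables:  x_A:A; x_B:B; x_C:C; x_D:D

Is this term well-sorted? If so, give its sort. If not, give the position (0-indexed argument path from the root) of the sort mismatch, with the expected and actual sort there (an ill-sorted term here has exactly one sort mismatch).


      (u) : C
    (k (u)) : B
      (u) : C
    (p (u)) : A
  (h (k (u)) (p (u))) : D
  (q) : A
(h (h (k (u)) (p (u))) (q)) : ✗ arg 0 at [0] has sort D, expected B

ill-sorted at position [0]: expected B, got D


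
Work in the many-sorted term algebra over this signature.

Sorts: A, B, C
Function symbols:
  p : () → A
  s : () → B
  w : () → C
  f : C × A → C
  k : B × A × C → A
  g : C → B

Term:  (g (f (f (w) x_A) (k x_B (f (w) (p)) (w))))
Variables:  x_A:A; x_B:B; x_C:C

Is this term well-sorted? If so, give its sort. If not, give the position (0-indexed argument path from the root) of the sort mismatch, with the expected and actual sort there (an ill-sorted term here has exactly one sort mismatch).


ill-sorted at position [0, 1, 1]: expected A, got C

      (w) : C
      x_A : A
    (f (w) x_A) : C
      x_B : B
        (w) : C
        (p) : A
      (f (w) (p)) : C
      (w) : C
    (k x_B (f (w) (p)) (w)) : ✗ arg 1 at [0, 1, 1] has sort C, expected A


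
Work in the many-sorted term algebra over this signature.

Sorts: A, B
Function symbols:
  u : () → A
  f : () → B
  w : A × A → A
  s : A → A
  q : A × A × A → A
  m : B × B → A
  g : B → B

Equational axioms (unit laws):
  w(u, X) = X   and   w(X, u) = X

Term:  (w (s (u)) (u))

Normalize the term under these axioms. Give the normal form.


normal form = (s (u))

1. (w (s (u)) (u))  →  (s (u))


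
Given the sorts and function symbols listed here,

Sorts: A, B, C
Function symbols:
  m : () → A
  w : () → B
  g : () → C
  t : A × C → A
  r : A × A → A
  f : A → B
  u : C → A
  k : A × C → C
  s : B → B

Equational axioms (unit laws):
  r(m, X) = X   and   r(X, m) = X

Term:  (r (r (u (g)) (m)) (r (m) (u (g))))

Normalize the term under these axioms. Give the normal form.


1. (r (r (u (g)) (m)) (r (m) (u (g))))  →  (r (u (g)) (r (m) (u (g))))
2. (r (u (g)) (r (m) (u (g))))  →  (r (u (g)) (u (g)))

normal form = (r (u (g)) (u (g)))


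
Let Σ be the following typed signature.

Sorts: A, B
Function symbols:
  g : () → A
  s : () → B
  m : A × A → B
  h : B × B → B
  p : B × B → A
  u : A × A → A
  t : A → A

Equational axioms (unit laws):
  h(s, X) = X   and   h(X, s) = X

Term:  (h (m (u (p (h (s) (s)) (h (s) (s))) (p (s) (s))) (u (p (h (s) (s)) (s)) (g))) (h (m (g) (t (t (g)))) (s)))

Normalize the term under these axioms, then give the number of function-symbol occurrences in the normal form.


1. (h (m (u (p (h (s) (s)) (h (s) (s))) (p (s) (s))) (u (p (h (s) (s)) (s)) (g))) (h (m (g) (t (t (g)))) (s)))  →  (h (m (u (p (s) (h (s) (s))) (p (s) (s))) (u (p (h (s) (s)) (s)) (g))) (h (m (g) (t (t (g)))) (s)))
2. (h (m (u (p (s) (h (s) (s))) (p (s) (s))) (u (p (h (s) (s)) (s)) (g))) (h (m (g) (t (t (g)))) (s)))  →  (h (m (u (p (s) (s)) (p (s) (s))) (u (p (h (s) (s)) (s)) (g))) (h (m (g) (t (t (g)))) (s)))
3. (h (m (u (p (s) (s)) (p (s) (s))) (u (p (h (s) (s)) (s)) (g))) (h (m (g) (t (t (g)))) (s)))  →  (h (m (u (p (s) (s)) (p (s) (s))) (u (p (s) (s)) (g))) (h (m (g) (t (t (g)))) (s)))
4. (h (m (u (p (s) (s)) (p (s) (s))) (u (p (s) (s)) (g))) (h (m (g) (t (t (g)))) (s)))  →  (h (m (u (p (s) (s)) (p (s) (s))) (u (p (s) (s)) (g))) (m (g) (t (t (g)))))
normal form: (h (m (u (p (s) (s)) (p (s) (s))) (u (p (s) (s)) (g))) (m (g) (t (t (g)))))

size = 19


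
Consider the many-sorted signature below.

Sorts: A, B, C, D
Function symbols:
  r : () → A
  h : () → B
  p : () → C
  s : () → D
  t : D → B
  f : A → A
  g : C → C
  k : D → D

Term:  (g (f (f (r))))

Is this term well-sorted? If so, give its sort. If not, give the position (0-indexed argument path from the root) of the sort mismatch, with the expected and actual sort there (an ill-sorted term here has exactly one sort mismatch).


      (r) : A
    (f (r)) : A
  (f (f (r))) : A
(g (f (f (r)))) : ✗ arg 0 at [0] has sort A, expected C

ill-sorted at position [0]: expected C, got A


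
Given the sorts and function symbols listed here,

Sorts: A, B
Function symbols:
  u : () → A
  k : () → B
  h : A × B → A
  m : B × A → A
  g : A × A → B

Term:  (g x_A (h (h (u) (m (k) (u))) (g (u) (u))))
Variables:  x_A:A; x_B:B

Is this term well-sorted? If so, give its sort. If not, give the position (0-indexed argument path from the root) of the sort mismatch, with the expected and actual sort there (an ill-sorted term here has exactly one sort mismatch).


  x_A : A
      (u) : A
        (k) : B
        (u) : A
      (m (k) (u)) : A
    (h (u) (m (k) (u))) : ✗ arg 1 at [1, 0, 1] has sort A, expected B
      (u) : A
      (u) : A
    (g (u) (u)) : B

ill-sorted at position [1, 0, 1]: expected B, got A
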